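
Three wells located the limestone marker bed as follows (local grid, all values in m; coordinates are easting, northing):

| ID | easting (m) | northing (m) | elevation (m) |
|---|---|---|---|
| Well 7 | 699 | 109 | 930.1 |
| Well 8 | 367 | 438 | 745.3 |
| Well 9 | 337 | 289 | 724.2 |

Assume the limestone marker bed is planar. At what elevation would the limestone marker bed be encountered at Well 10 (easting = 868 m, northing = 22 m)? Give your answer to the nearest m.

1026 m

Two edge vectors: Well 7→Well 8 = (-332, 329, -184.8), Well 7→Well 9 = (-362, 180, -205.9).
Normal n = (Well 7→Well 8) × (Well 7→Well 9) = (-34477.1, -1461.2, 59338).
So ∂z/∂easting = −n_x/n_z = 0.58103 and ∂z/∂northing = −n_y/n_z = 0.02463.
Intercept c from Well 7: 930.1 − 406.14 − 2.68 = 521.28.
At (868, 22): z = 504.3 + 0.5 + 521.28 = 1026.2 m.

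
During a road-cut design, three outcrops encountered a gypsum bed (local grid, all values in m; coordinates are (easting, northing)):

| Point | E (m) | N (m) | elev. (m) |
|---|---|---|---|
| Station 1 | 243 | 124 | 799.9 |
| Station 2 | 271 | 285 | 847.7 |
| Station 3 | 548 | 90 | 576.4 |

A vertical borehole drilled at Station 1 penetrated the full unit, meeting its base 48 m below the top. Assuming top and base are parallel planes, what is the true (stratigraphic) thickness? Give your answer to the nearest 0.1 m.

37.4 m

Two edge vectors: Station 1→Station 2 = (28, 161, 47.8), Station 1→Station 3 = (305, -34, -223.5).
Normal n = (Station 1→Station 2) × (Station 1→Station 3) = (-34358.3, 20837, -50057).
So ∂z/∂E = −n_x/n_z = −0.68638 and ∂z/∂N = −n_y/n_z = 0.41627.
|∇z| = √(a²+b²) = 0.80274, so dip δ = arctan(0.80274) = 38.76°.
True thickness = vertical thickness × cos δ = 48 × cos 38.76° = 37.4 m.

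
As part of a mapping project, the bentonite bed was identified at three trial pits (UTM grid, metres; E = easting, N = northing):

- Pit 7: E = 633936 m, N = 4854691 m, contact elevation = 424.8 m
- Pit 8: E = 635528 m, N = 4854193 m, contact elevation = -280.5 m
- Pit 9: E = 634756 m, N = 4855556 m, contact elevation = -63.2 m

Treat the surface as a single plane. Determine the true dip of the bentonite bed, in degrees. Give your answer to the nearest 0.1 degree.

26.1°

Let the plane be z = a·E + b·N + c.
Pit 8−Pit 7: 1592a − 498b = −705.3;  Pit 9−Pit 7: 820a + 865b = −488.
Solving gives a = −0.47781, b = −0.11121.
Gradient magnitude |∇z| = √(a² + b²) = √(0.22831 + 0.01237) = 0.49058.
True dip = arctan(0.49058) = 26.1°, dipping toward ENE (azimuth ≈ 077°).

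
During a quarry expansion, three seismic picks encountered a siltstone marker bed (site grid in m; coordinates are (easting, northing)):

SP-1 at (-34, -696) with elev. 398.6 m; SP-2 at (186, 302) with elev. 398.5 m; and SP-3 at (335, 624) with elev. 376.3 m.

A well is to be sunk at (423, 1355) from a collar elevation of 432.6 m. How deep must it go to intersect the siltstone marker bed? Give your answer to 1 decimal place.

Two edge vectors: SP-1→SP-2 = (220, 998, -0.1), SP-1→SP-3 = (369, 1320, -22.3).
Normal n = (SP-1→SP-2) × (SP-1→SP-3) = (-22123.4, 4869.1, -77862).
So ∂z/∂E = −n_x/n_z = −0.284136 and ∂z/∂N = −n_y/n_z = 0.062535.
Intercept c from SP-1: 398.6 − 9.66 + 43.52 = 432.46.
At (423, 1355): z_contact = −120.19 + 84.73 + 432.46 = 397.01 m.
Depth below ground = 432.6 − 397.01 = 35.6 m.

35.6 m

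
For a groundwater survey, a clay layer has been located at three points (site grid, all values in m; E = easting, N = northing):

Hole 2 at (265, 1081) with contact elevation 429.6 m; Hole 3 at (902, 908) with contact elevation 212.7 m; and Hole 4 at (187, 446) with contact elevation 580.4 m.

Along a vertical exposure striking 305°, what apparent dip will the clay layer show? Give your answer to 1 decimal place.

12.0°

Let the plane be z = a·E + b·N + c.
Hole 3−Hole 2: 637a − 173b = −216.9;  Hole 4−Hole 2: −78a − 635b = 150.8.
Solving gives a = −0.39192, b = −0.18934.
Unit vector along 305° is (sin 305°, cos 305°) = (-0.8192, 0.5736).
Slope in that direction = a·(-0.8192) + b·(0.5736) = 0.21245.
Apparent dip = arctan|0.21245| = 12.0° (true dip is 23.5°, so apparent ≤ true as expected).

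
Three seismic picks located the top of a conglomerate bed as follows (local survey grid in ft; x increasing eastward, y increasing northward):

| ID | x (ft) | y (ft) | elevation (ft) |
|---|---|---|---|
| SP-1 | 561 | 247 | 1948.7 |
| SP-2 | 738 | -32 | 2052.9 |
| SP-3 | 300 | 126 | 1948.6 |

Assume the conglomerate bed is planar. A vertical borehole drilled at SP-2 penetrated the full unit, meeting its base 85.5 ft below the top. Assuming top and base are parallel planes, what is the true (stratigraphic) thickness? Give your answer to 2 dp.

Two edge vectors: SP-1→SP-2 = (177, -279, 104.2), SP-1→SP-3 = (-261, -121, -0.1).
Normal n = (SP-1→SP-2) × (SP-1→SP-3) = (12636.1, -27178.5, -94236).
So ∂z/∂x = −n_x/n_z = 0.13409 and ∂z/∂y = −n_y/n_z = −0.28841.
|∇z| = √(a²+b²) = 0.31806, so dip δ = arctan(0.31806) = 17.64°.
True thickness = vertical thickness × cos δ = 85.5 × cos 17.64° = 81.48 ft.

81.48 ft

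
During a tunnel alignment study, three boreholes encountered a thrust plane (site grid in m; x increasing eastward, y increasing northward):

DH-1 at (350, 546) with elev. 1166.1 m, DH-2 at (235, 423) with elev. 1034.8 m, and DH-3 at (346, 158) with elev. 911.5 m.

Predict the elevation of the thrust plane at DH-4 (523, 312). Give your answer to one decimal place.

1090.6 m

Two edge vectors: DH-1→DH-2 = (-115, -123, -131.3), DH-1→DH-3 = (-4, -388, -254.6).
Normal n = (DH-1→DH-2) × (DH-1→DH-3) = (-19628.6, -28753.8, 44128).
So ∂z/∂x = −n_x/n_z = 0.44481 and ∂z/∂y = −n_y/n_z = 0.65160.
Intercept c from DH-1: 1166.1 − 155.68 − 355.77 = 654.64.
At (523, 312): z = 232.6 + 203.3 + 654.64 = 1090.6 m.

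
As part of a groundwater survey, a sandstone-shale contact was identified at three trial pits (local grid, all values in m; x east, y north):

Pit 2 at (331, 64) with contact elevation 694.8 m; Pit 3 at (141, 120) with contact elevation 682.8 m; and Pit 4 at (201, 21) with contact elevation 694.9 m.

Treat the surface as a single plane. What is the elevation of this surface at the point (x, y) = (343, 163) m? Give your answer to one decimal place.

Two edge vectors: Pit 2→Pit 3 = (-190, 56, -12), Pit 2→Pit 4 = (-130, -43, 0.1).
Normal n = (Pit 2→Pit 3) × (Pit 2→Pit 4) = (-510.4, 1579, 15450).
So ∂z/∂x = −n_x/n_z = 0.03304 and ∂z/∂y = −n_y/n_z = −0.10220.
Intercept c from Pit 2: 694.8 − 10.93 + 6.54 = 690.41.
At (343, 163): z = 11.3 − 16.7 + 690.41 = 685.1 m.

685.1 m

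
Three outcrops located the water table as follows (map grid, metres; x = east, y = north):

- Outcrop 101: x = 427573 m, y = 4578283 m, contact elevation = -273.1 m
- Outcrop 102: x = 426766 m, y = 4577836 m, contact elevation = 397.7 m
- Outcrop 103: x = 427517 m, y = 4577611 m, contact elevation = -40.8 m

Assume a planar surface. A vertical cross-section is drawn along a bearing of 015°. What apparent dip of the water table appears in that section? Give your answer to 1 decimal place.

24.4°

Let the plane be z = a·x + b·y + c.
Outcrop 102−Outcrop 101: −807a − 447b = 670.8;  Outcrop 103−Outcrop 101: −56a − 672b = 232.3.
Solving gives a = −0.67071, b = −0.28979.
Unit vector along 015° is (sin 15°, cos 15°) = (0.2588, 0.9659).
Slope in that direction = a·(0.2588) + b·(0.9659) = −0.45351.
Apparent dip = arctan|0.45351| = 24.4° (true dip is 36.2°, so apparent ≤ true as expected).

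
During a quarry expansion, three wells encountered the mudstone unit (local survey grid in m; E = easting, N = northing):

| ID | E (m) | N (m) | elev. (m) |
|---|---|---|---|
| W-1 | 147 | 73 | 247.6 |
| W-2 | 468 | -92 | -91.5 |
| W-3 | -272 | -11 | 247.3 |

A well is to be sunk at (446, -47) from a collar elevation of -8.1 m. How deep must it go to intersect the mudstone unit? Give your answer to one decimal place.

Let the plane be z = a·E + b·N + c.
W-2−W-1: 321a − 165b = −339.1;  W-3−W-1: −419a − 84b = −0.3.
Solving gives a = −0.29589, b = 1.47951.
Then c = 247.6 − a·147 − b·73 = 183.09.
At (446, -47): z_contact = −131.97 − 69.54 + 183.09 = -18.41 m.
Depth below ground = -8.1 − (-18.41) = 10.3 m.

10.3 m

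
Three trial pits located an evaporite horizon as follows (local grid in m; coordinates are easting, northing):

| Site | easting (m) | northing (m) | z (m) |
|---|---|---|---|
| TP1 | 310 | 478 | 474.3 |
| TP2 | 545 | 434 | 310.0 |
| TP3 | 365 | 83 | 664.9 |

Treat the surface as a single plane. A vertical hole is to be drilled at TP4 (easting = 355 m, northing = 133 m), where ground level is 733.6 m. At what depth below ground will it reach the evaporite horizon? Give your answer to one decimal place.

Let the plane be z = a·easting + b·northing + c.
TP2−TP1: 235a − 44b = −164.3;  TP3−TP1: 55a − 395b = 190.6.
Solving gives a = −0.81063, b = −0.59540.
Then c = 474.3 − a·310 − b·478 = 1010.20.
At (355, 133): z_contact = −287.77 − 79.19 + 1010.20 = 643.24 m.
Depth below ground = 733.6 − 643.24 = 90.4 m.

90.4 m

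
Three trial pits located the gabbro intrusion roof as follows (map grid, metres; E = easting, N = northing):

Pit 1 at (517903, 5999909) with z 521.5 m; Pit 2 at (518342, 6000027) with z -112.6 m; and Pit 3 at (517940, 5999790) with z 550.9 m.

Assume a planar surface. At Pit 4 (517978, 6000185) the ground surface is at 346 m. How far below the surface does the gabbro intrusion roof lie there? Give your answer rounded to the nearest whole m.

Let the plane be z = a·E + b·N + c.
Pit 2−Pit 1: 439a + 118b = −634.1;  Pit 3−Pit 1: 37a − 119b = 29.4.
Solving gives a = −1.27172788, b = −0.64247001.
Then c = 521.5 − a·517903 − b·5999909 = 4513914.79.
At (517978, 6000185): z_contact = −658727.1 − 3854938.9 + 4513914.79 = 248.8 m.
Depth below ground = 346 − 248.8 = 97 m.

97 m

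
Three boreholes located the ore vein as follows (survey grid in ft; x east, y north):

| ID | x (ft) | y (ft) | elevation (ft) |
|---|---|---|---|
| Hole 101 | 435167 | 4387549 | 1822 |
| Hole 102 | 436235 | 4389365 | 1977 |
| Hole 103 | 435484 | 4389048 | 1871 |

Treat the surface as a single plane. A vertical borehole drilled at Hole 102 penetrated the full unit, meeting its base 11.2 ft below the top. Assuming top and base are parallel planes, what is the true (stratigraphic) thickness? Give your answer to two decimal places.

Let the plane be z = a·x + b·y + c.
Hole 102−Hole 101: 1068a + 1816b = 155;  Hole 103−Hole 101: 317a + 1499b = 49.
Solving gives a = 0.13983, b = 0.00312.
|∇z| = √(a²+b²) = 0.13986, so dip δ = arctan(0.13986) = 7.96°.
True thickness = vertical thickness × cos δ = 11.2 × cos 7.96° = 11.09 ft.

11.09 ft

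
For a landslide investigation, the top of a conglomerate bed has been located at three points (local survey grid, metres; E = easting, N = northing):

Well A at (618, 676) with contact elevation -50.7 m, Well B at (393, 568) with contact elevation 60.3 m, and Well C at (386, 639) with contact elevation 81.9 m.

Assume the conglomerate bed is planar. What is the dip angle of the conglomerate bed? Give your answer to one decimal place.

33.3°

Two edge vectors: Well A→Well B = (-225, -108, 111), Well A→Well C = (-232, -37, 132.6).
Normal n = (Well A→Well B) × (Well A→Well C) = (-10213.8, 4083, -16731).
So ∂z/∂E = −n_x/n_z = −0.61047 and ∂z/∂N = −n_y/n_z = 0.24404.
Gradient magnitude |∇z| = √(a² + b²) = √(0.37268 + 0.05955) = 0.65744.
True dip = arctan(0.65744) = 33.3°, dipping toward ESE (azimuth ≈ 112°).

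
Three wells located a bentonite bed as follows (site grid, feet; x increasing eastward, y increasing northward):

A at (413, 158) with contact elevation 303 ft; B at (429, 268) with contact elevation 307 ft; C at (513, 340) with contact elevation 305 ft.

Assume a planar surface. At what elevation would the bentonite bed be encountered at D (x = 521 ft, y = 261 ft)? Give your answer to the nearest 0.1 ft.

300.9 ft

Let the plane be z = a·x + b·y + c.
B−A: 16a + 110b = 4;  C−A: 100a + 182b = 2.
Solving gives a = −0.06281, b = 0.04550.
Then c = 303 − a·413 − b·158 = 321.75.
At (521, 261): z = −32.7 + 11.9 + 321.75 = 300.9 ft.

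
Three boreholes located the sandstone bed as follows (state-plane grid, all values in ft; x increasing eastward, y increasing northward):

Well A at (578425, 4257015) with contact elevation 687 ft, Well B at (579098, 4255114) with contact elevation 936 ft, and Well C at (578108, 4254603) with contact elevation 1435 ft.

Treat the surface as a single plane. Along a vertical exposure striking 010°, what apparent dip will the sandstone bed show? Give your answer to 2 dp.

17.83°

Let the plane be z = a·x + b·y + c.
Well B−Well A: 673a − 1901b = 249;  Well C−Well A: −317a − 2412b = 748.
Solving gives a = −0.36900, b = −0.26162.
Unit vector along 010° is (sin 10°, cos 10°) = (0.1736, 0.9848).
Slope in that direction = a·(0.1736) + b·(0.9848) = −0.32172.
Apparent dip = arctan|0.32172| = 17.83° (true dip is 24.3°, so apparent ≤ true as expected).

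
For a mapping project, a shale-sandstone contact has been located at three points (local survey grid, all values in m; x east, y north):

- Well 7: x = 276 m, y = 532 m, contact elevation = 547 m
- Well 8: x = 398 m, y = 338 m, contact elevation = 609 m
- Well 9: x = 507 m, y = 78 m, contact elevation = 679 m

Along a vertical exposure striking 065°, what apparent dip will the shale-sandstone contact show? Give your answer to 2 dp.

Let the plane be z = a·x + b·y + c.
Well 8−Well 7: 122a − 194b = 62;  Well 9−Well 7: 231a − 454b = 132.
Solving gives a = 0.24021, b = −0.16853.
Unit vector along 065° is (sin 65°, cos 65°) = (0.9063, 0.4226).
Slope in that direction = a·(0.9063) + b·(0.4226) = 0.14648.
Apparent dip = arctan|0.14648| = 8.33° (true dip is 16.4°, so apparent ≤ true as expected).

8.33°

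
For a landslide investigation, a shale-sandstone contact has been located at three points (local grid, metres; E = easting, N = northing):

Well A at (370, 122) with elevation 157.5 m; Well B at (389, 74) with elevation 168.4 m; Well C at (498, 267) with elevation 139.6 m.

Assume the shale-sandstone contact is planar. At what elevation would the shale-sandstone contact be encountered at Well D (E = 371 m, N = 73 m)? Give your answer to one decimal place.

Let the plane be z = a·E + b·N + c.
Well B−Well A: 19a − 48b = 10.9;  Well C−Well A: 128a + 145b = −17.9.
Solving gives a = 0.08105, b = −0.19500.
Then c = 157.5 − a·370 − b·122 = 151.30.
At (371, 73): z = 30.1 − 14.2 + 151.30 = 167.1 m.

167.1 m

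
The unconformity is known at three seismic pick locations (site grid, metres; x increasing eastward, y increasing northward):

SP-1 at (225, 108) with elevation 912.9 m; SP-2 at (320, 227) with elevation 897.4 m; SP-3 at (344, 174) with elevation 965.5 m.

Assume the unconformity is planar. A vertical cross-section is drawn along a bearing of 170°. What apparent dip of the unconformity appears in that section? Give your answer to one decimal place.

Two edge vectors: SP-1→SP-2 = (95, 119, -15.5), SP-1→SP-3 = (119, 66, 52.6).
Normal n = (SP-1→SP-2) × (SP-1→SP-3) = (7282.4, -6841.5, -7891).
So ∂z/∂x = −n_x/n_z = 0.92287 and ∂z/∂y = −n_y/n_z = −0.86700.
Unit vector along 170° is (sin 170°, cos 170°) = (0.1736, -0.9848).
Slope in that direction = a·(0.1736) + b·(-0.9848) = 1.01408.
Apparent dip = arctan|1.01408| = 45.4° (true dip is 51.7°, so apparent ≤ true as expected).

45.4°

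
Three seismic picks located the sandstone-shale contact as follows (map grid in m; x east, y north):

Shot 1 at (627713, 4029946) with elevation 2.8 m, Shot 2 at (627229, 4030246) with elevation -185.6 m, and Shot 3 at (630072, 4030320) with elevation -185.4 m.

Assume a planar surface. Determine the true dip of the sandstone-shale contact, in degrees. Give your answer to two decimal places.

Two edge vectors: Shot 1→Shot 2 = (-484, 300, -188.4), Shot 1→Shot 3 = (2359, 374, -188.2).
Normal n = (Shot 1→Shot 2) × (Shot 1→Shot 3) = (14001.6, -535524.4, -888716).
So ∂z/∂x = −n_x/n_z = 0.01575 and ∂z/∂y = −n_y/n_z = −0.60258.
Gradient magnitude |∇z| = √(a² + b²) = √(0.00025 + 0.36311) = 0.60279.
True dip = arctan(0.60279) = 31.08°, dipping toward N (azimuth ≈ 359°).

31.08°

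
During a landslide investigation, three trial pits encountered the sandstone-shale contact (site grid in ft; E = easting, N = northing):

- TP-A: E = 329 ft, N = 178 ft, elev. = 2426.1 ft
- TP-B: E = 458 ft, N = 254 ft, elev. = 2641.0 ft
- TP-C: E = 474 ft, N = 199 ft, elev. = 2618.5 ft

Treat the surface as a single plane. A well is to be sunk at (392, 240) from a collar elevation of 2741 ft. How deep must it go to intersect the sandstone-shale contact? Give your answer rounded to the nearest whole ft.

Two edge vectors: TP-A→TP-B = (129, 76, 214.9), TP-A→TP-C = (145, 21, 192.4).
Normal n = (TP-A→TP-B) × (TP-A→TP-C) = (10109.5, 6340.9, -8311).
So ∂z/∂E = −n_x/n_z = 1.21640 and ∂z/∂N = −n_y/n_z = 0.76295.
Intercept c from TP-A: 2426.1 − 400.20 − 135.81 = 1890.10.
At (392, 240): z_contact = 476.8 + 183.1 + 1890.10 = 2550.0 ft.
Depth below ground = 2741 − 2550.0 = 191 ft.

191 ft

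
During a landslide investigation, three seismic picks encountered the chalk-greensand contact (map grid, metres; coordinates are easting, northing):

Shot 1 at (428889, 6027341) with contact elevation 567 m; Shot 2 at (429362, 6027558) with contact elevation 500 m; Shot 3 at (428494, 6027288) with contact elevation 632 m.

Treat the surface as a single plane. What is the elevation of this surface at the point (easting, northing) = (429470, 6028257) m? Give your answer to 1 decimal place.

530.5 m

Let the plane be z = a·easting + b·northing + c.
Shot 2−Shot 1: 473a + 217b = −67;  Shot 3−Shot 1: −395a − 53b = 65.
Solving gives a = −0.174026317, b = 0.070573492.
Then c = 567 − a·428889 − b·6027341 = −350165.53.
At (429470, 6028257): z = −74739.1 + 425435.1 − 350165.53 = 530.5 m.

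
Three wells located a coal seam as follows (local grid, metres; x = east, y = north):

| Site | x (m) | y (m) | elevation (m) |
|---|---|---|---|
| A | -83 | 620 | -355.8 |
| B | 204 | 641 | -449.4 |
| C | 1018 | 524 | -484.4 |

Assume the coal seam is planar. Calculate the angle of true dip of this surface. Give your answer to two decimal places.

52.97°

Two edge vectors: A→B = (287, 21, -93.6), A→C = (1101, -96, -128.6).
Normal n = (A→B) × (A→C) = (-11686.2, -66145.4, -50673).
So ∂z/∂x = −n_x/n_z = −0.23062 and ∂z/∂y = −n_y/n_z = −1.30534.
Gradient magnitude |∇z| = √(a² + b²) = √(0.05319 + 1.70391) = 1.32555.
True dip = arctan(1.32555) = 52.97°, dipping toward N (azimuth ≈ 010°).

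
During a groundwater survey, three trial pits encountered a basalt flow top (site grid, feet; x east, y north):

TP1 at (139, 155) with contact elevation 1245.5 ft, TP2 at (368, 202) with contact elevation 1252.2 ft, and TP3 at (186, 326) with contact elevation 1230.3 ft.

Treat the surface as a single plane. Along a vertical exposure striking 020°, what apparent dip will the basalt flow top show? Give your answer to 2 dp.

4.53°

Two edge vectors: TP1→TP2 = (229, 47, 6.7), TP1→TP3 = (47, 171, -15.2).
Normal n = (TP1→TP2) × (TP1→TP3) = (-1860.1, 3795.7, 36950).
So ∂z/∂x = −n_x/n_z = 0.05034 and ∂z/∂y = −n_y/n_z = −0.10273.
Unit vector along 020° is (sin 20°, cos 20°) = (0.3420, 0.9397).
Slope in that direction = a·(0.3420) + b·(0.9397) = −0.07931.
Apparent dip = arctan|0.07931| = 4.53° (true dip is 6.5°, so apparent ≤ true as expected).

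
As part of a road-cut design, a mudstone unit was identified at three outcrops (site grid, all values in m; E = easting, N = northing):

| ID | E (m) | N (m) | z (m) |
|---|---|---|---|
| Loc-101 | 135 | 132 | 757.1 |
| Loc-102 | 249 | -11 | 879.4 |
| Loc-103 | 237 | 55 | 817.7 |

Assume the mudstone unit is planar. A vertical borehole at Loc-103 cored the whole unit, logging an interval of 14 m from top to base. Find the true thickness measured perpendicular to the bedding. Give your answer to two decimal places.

10.06 m

Two edge vectors: Loc-101→Loc-102 = (114, -143, 122.3), Loc-101→Loc-103 = (102, -77, 60.6).
Normal n = (Loc-101→Loc-102) × (Loc-101→Loc-103) = (751.3, 5566.2, 5808).
So ∂z/∂E = −n_x/n_z = −0.12936 and ∂z/∂N = −n_y/n_z = −0.95837.
|∇z| = √(a²+b²) = 0.96706, so dip δ = arctan(0.96706) = 44.04°.
True thickness = vertical thickness × cos δ = 14 × cos 44.04° = 10.06 m.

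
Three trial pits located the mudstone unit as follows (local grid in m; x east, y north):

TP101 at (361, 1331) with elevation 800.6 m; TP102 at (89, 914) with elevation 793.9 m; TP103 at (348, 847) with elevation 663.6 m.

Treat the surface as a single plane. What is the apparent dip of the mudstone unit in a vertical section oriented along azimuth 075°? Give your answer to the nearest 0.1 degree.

18.6°

Two edge vectors: TP101→TP102 = (-272, -417, -6.7), TP101→TP103 = (-13, -484, -137).
Normal n = (TP101→TP102) × (TP101→TP103) = (53886.2, -37176.9, 126227).
So ∂z/∂x = −n_x/n_z = −0.42690 and ∂z/∂y = −n_y/n_z = 0.29452.
Unit vector along 075° is (sin 75°, cos 75°) = (0.9659, 0.2588).
Slope in that direction = a·(0.9659) + b·(0.2588) = −0.33612.
Apparent dip = arctan|0.33612| = 18.6° (true dip is 27.4°, so apparent ≤ true as expected).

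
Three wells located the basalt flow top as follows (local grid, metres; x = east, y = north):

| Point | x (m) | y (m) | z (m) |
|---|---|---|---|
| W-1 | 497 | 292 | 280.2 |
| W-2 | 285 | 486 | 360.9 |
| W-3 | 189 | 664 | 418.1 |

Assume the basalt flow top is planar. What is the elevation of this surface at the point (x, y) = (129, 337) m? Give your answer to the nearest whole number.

353 m

Two edge vectors: W-1→W-2 = (-212, 194, 80.7), W-1→W-3 = (-308, 372, 137.9).
Normal n = (W-1→W-2) × (W-1→W-3) = (-3267.8, 4379.2, -19112).
So ∂z/∂x = −n_x/n_z = −0.17098 and ∂z/∂y = −n_y/n_z = 0.22913.
Intercept c from W-1: 280.2 + 84.98 − 66.91 = 298.27.
At (129, 337): z = −22.1 + 77.2 + 298.27 = 353.4 m.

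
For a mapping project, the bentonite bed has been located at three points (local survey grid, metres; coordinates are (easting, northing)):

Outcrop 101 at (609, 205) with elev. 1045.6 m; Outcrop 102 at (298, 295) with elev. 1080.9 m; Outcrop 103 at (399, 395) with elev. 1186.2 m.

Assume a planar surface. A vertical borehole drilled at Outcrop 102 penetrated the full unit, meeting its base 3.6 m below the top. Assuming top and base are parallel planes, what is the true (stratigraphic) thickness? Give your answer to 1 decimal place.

2.7 m

Let the plane be z = a·E + b·N + c.
Outcrop 102−Outcrop 101: −311a + 90b = 35.3;  Outcrop 103−Outcrop 101: −210a + 190b = 140.6.
Solving gives a = 0.14797, b = 0.90355.
|∇z| = √(a²+b²) = 0.91558, so dip δ = arctan(0.91558) = 42.48°.
True thickness = vertical thickness × cos δ = 3.6 × cos 42.48° = 2.7 m.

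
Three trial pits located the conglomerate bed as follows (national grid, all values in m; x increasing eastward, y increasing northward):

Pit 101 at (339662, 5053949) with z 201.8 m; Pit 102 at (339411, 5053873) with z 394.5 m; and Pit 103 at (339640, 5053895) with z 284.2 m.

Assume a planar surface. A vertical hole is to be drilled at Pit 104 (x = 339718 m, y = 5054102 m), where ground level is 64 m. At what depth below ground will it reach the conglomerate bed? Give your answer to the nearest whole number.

93 m

Let the plane be z = a·x + b·y + c.
Pit 102−Pit 101: −251a − 76b = 192.7;  Pit 103−Pit 101: −22a − 54b = 82.4.
Solving gives a = −0.34871234, b = −1.38385794.
Then c = 201.8 − a·339662 − b·5053949 = 7112593.56.
At (339718, 5054102): z_contact = −118463.9 − 6994159.2 + 7112593.56 = -29.5 m.
Depth below ground = 64 − (-29.5) = 93 m.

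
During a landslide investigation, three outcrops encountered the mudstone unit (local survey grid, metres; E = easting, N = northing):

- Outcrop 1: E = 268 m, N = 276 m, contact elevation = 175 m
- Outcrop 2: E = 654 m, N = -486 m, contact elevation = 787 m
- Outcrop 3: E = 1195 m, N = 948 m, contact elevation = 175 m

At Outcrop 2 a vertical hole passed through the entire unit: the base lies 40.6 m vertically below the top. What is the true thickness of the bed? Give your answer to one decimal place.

Two edge vectors: Outcrop 1→Outcrop 2 = (386, -762, 612), Outcrop 1→Outcrop 3 = (927, 672, 0).
Normal n = (Outcrop 1→Outcrop 2) × (Outcrop 1→Outcrop 3) = (-411264, 567324, 965766).
So ∂z/∂E = −n_x/n_z = 0.42584 and ∂z/∂N = −n_y/n_z = −0.58743.
|∇z| = √(a²+b²) = 0.72555, so dip δ = arctan(0.72555) = 35.96°.
True thickness = vertical thickness × cos δ = 40.6 × cos 35.96° = 32.9 m.

32.9 m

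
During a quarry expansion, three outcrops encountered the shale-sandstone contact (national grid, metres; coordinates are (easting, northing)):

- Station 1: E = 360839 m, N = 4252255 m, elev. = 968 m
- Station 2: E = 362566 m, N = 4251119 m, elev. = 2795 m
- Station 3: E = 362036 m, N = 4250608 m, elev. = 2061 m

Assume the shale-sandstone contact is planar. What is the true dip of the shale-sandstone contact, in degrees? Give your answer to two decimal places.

50.37°

Let the plane be z = a·E + b·N + c.
Station 2−Station 1: 1727a − 1136b = 1827;  Station 3−Station 1: 1197a − 1647b = 1093.
Solving gives a = 1.19052, b = 0.20161.
Gradient magnitude |∇z| = √(a² + b²) = √(1.41734 + 0.04065) = 1.20747.
True dip = arctan(1.20747) = 50.37°, dipping toward W (azimuth ≈ 260°).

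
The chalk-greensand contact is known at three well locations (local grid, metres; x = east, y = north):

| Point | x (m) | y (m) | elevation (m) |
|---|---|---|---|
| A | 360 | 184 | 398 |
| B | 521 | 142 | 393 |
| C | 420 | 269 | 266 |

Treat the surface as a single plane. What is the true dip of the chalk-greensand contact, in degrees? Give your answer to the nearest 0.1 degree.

Let the plane be z = a·x + b·y + c.
B−A: 161a − 42b = −5;  C−A: 60a + 85b = −132.
Solving gives a = −0.36834, b = −1.29293.
Gradient magnitude |∇z| = √(a² + b²) = √(0.13568 + 1.67168) = 1.34438.
True dip = arctan(1.34438) = 53.4°, dipping toward NNE (azimuth ≈ 016°).

53.4°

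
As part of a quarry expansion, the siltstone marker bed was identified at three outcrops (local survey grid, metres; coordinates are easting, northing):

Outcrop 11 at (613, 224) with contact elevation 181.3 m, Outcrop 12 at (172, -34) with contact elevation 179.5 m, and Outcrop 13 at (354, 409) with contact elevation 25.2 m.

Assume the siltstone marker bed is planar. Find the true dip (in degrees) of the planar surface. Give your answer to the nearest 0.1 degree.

Two edge vectors: Outcrop 11→Outcrop 12 = (-441, -258, -1.8), Outcrop 11→Outcrop 13 = (-259, 185, -156.1).
Normal n = (Outcrop 11→Outcrop 12) × (Outcrop 11→Outcrop 13) = (40606.8, -68373.9, -148407).
So ∂z/∂easting = −n_x/n_z = 0.27362 and ∂z/∂northing = −n_y/n_z = −0.46072.
Gradient magnitude |∇z| = √(a² + b²) = √(0.07487 + 0.21226) = 0.53584.
True dip = arctan(0.53584) = 28.2°, dipping toward NNW (azimuth ≈ 329°).

28.2°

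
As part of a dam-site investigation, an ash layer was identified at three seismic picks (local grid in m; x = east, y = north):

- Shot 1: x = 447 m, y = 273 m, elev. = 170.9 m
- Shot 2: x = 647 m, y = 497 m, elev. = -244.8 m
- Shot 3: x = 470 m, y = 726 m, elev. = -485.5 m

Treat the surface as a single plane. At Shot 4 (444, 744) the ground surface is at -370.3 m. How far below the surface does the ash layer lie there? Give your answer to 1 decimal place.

Two edge vectors: Shot 1→Shot 2 = (200, 224, -415.7), Shot 1→Shot 3 = (23, 453, -656.4).
Normal n = (Shot 1→Shot 2) × (Shot 1→Shot 3) = (41278.5, 121718.9, 85448).
So ∂z/∂x = −n_x/n_z = −0.48308 and ∂z/∂y = −n_y/n_z = −1.42448.
Intercept c from Shot 1: 170.9 + 215.94 + 388.88 = 775.72.
At (444, 744): z_contact = −214.49 − 1059.81 + 775.72 = -498.58 m.
Depth below ground = -370.3 − (-498.58) = 128.3 m.

128.3 m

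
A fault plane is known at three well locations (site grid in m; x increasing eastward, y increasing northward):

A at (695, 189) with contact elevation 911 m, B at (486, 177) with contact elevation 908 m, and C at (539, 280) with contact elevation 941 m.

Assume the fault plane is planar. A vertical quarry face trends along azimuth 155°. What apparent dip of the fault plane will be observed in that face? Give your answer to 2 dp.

16.39°

Let the plane be z = a·x + b·y + c.
B−A: −209a − 12b = −3;  C−A: −156a + 91b = 30.
Solving gives a = −0.00416, b = 0.32253.
Unit vector along 155° is (sin 155°, cos 155°) = (0.4226, -0.9063).
Slope in that direction = a·(0.4226) + b·(-0.9063) = −0.29407.
Apparent dip = arctan|0.29407| = 16.39° (true dip is 17.9°, so apparent ≤ true as expected).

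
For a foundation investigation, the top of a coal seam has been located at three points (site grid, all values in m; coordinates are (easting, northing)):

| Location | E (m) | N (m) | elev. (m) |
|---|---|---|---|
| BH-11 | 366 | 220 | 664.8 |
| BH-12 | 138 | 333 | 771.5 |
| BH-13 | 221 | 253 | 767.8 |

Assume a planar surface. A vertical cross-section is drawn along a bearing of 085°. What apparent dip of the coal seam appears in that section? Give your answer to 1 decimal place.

Two edge vectors: BH-11→BH-12 = (-228, 113, 106.7), BH-11→BH-13 = (-145, 33, 103).
Normal n = (BH-11→BH-12) × (BH-11→BH-13) = (8117.9, 8012.5, 8861).
So ∂z/∂E = −n_x/n_z = −0.91614 and ∂z/∂N = −n_y/n_z = −0.90424.
Unit vector along 085° is (sin 85°, cos 85°) = (0.9962, 0.0872).
Slope in that direction = a·(0.9962) + b·(0.0872) = −0.99146.
Apparent dip = arctan|0.99146| = 44.8° (true dip is 52.2°, so apparent ≤ true as expected).

44.8°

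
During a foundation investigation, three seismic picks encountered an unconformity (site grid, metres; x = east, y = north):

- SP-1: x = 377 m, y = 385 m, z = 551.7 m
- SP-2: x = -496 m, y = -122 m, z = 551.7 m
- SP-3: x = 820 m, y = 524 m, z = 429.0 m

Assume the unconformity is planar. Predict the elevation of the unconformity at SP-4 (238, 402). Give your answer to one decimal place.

Two edge vectors: SP-1→SP-2 = (-873, -507, 0), SP-1→SP-3 = (443, 139, -122.7).
Normal n = (SP-1→SP-2) × (SP-1→SP-3) = (62208.9, -107117.1, 103254).
So ∂z/∂x = −n_x/n_z = −0.60248 and ∂z/∂y = −n_y/n_z = 1.03741.
Intercept c from SP-1: 551.7 + 227.14 − 399.40 = 379.43.
At (238, 402): z = −143.4 + 417.0 + 379.43 = 653.1 m.

653.1 m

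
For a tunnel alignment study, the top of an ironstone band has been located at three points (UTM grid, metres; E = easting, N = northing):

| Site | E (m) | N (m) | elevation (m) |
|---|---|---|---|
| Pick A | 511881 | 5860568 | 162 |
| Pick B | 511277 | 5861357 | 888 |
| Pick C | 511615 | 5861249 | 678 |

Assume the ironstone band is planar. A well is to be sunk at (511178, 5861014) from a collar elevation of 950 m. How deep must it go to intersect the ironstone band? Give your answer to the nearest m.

Two edge vectors: Pick A→Pick B = (-604, 789, 726), Pick A→Pick C = (-266, 681, 516).
Normal n = (Pick A→Pick B) × (Pick A→Pick C) = (-87282, 118548, -201450).
So ∂z/∂E = −n_x/n_z = −0.43326880 and ∂z/∂N = −n_y/n_z = 0.58847357.
Intercept c from Pick A: 162 + 221782.07 − 3448789.35 = −3226845.29.
At (511178, 5861014): z_contact = −221477.5 + 3449051.8 − 3226845.29 = 729.0 m.
Depth below ground = 950 − 729.0 = 221 m.

221 m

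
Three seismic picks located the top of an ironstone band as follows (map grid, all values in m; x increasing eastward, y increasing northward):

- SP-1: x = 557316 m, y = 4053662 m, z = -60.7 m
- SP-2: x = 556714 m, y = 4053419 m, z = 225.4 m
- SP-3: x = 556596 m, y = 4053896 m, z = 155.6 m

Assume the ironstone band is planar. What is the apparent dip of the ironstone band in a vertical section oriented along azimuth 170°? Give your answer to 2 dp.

Let the plane be z = a·x + b·y + c.
SP-2−SP-1: −602a − 243b = 286.1;  SP-3−SP-1: −720a + 234b = 216.3.
Solving gives a = −0.37840, b = −0.23994.
Unit vector along 170° is (sin 170°, cos 170°) = (0.1736, -0.9848).
Slope in that direction = a·(0.1736) + b·(-0.9848) = 0.17059.
Apparent dip = arctan|0.17059| = 9.68° (true dip is 24.1°, so apparent ≤ true as expected).

9.68°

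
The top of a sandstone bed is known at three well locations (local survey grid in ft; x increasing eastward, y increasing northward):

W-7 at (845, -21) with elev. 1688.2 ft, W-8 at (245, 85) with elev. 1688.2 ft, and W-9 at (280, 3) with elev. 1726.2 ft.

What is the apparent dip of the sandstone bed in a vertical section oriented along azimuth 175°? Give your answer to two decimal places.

26.18°

Two edge vectors: W-7→W-8 = (-600, 106, 0), W-7→W-9 = (-565, 24, 38).
Normal n = (W-7→W-8) × (W-7→W-9) = (4028, 22800, 45490).
So ∂z/∂x = −n_x/n_z = −0.08855 and ∂z/∂y = −n_y/n_z = −0.50121.
Unit vector along 175° is (sin 175°, cos 175°) = (0.0872, -0.9962).
Slope in that direction = a·(0.0872) + b·(-0.9962) = 0.49158.
Apparent dip = arctan|0.49158| = 26.18° (true dip is 27.0°, so apparent ≤ true as expected).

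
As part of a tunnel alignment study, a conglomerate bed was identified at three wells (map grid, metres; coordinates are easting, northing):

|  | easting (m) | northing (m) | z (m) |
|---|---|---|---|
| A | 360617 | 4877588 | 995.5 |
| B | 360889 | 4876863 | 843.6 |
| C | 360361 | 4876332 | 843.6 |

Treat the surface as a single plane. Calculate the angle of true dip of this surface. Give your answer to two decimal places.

Let the plane be z = a·easting + b·northing + c.
B−A: 272a − 725b = −151.9;  C−A: −256a − 1256b = −151.9.
Solving gives a = −0.15299, b = 0.15212.
Gradient magnitude |∇z| = √(a² + b²) = √(0.02340 + 0.02314) = 0.21574.
True dip = arctan(0.21574) = 12.17°, dipping toward SE (azimuth ≈ 135°).

12.17°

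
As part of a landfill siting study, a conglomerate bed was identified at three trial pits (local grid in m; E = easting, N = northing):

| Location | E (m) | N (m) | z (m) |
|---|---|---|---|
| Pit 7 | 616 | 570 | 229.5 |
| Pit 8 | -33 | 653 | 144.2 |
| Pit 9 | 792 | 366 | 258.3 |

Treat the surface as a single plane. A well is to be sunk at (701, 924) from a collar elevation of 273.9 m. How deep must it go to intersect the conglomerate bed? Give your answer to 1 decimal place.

44.6 m

Two edge vectors: Pit 7→Pit 8 = (-649, 83, -85.3), Pit 7→Pit 9 = (176, -204, 28.8).
Normal n = (Pit 7→Pit 8) × (Pit 7→Pit 9) = (-15010.8, 3678.4, 117788).
So ∂z/∂E = −n_x/n_z = 0.12744 and ∂z/∂N = −n_y/n_z = −0.03123.
Intercept c from Pit 7: 229.5 − 78.50 + 17.80 = 168.80.
At (701, 924): z_contact = 89.33 − 28.86 + 168.80 = 229.28 m.
Depth below ground = 273.9 − 229.28 = 44.6 m.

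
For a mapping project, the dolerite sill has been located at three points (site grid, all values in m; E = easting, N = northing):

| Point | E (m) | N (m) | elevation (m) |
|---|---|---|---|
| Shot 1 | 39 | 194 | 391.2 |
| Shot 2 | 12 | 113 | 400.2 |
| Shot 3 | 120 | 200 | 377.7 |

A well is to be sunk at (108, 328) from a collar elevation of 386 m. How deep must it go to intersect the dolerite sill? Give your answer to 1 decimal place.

13.6 m

Two edge vectors: Shot 1→Shot 2 = (-27, -81, 9), Shot 1→Shot 3 = (81, 6, -13.5).
Normal n = (Shot 1→Shot 2) × (Shot 1→Shot 3) = (1039.5, 364.5, 6399).
So ∂z/∂E = −n_x/n_z = −0.16245 and ∂z/∂N = −n_y/n_z = −0.05696.
Intercept c from Shot 1: 391.2 + 6.34 + 11.05 = 408.59.
At (108, 328): z_contact = −17.54 − 18.68 + 408.59 = 372.36 m.
Depth below ground = 386 − 372.36 = 13.6 m.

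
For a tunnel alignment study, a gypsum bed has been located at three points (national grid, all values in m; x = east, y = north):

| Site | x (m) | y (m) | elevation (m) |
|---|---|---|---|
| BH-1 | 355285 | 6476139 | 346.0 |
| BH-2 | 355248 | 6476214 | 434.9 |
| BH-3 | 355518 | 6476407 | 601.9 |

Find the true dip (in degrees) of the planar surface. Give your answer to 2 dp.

Let the plane be z = a·x + b·y + c.
BH-2−BH-1: −37a + 75b = 88.9;  BH-3−BH-1: 233a + 268b = 255.9.
Solving gives a = −0.16913, b = 1.10189.
Gradient magnitude |∇z| = √(a² + b²) = √(0.02861 + 1.21417) = 1.11480.
True dip = arctan(1.11480) = 48.11°, dipping toward S (azimuth ≈ 171°).

48.11°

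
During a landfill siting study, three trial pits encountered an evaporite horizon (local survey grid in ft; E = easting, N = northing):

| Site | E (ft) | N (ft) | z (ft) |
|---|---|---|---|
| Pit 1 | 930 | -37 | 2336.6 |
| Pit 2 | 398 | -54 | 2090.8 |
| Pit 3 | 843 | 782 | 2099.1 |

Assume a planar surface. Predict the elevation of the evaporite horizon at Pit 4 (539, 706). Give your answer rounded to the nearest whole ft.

1975 ft

Two edge vectors: Pit 1→Pit 2 = (-532, -17, -245.8), Pit 1→Pit 3 = (-87, 819, -237.5).
Normal n = (Pit 1→Pit 2) × (Pit 1→Pit 3) = (205347.7, -104965.4, -437187).
So ∂z/∂E = −n_x/n_z = 0.46970 and ∂z/∂N = −n_y/n_z = −0.24009.
Intercept c from Pit 1: 2336.6 − 436.82 − 8.88 = 1890.89.
At (539, 706): z = 253.2 − 169.5 + 1890.89 = 1974.6 ft.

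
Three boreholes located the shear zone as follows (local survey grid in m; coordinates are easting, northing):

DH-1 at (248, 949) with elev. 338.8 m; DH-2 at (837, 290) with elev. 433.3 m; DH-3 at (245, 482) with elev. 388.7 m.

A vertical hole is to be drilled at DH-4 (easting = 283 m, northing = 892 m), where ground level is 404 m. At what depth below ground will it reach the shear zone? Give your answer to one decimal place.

Two edge vectors: DH-1→DH-2 = (589, -659, 94.5), DH-1→DH-3 = (-3, -467, 49.9).
Normal n = (DH-1→DH-2) × (DH-1→DH-3) = (11247.4, -29674.6, -277040).
So ∂z/∂easting = −n_x/n_z = 0.04060 and ∂z/∂northing = −n_y/n_z = −0.10711.
Intercept c from DH-1: 338.8 − 10.07 + 101.65 = 430.38.
At (283, 892): z_contact = 11.49 − 95.54 + 430.38 = 346.33 m.
Depth below ground = 404 − 346.33 = 57.7 m.

57.7 m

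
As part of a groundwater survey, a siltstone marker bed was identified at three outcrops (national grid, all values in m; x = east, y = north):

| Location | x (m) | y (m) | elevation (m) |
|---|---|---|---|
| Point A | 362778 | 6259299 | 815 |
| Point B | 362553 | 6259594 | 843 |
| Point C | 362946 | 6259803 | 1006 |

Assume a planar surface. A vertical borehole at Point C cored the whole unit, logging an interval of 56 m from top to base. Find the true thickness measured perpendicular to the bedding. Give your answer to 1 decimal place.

Let the plane be z = a·x + b·y + c.
Point B−Point A: −225a + 295b = 28;  Point C−Point A: 168a + 504b = 191.
Solving gives a = 0.25916, b = 0.29258.
|∇z| = √(a²+b²) = 0.39086, so dip δ = arctan(0.39086) = 21.35°.
True thickness = vertical thickness × cos δ = 56 × cos 21.35° = 52.2 m.

52.2 m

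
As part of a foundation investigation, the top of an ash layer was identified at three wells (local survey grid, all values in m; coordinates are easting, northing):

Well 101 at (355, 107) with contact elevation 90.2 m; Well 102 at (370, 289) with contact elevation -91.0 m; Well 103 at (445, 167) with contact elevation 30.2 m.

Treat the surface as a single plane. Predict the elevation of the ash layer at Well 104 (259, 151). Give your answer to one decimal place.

46.7 m

Let the plane be z = a·easting + b·northing + c.
Well 102−Well 101: 15a + 182b = −181.2;  Well 103−Well 101: 90a + 60b = −60.
Solving gives a = −0.00310, b = −0.99535.
Then c = 90.2 − a·355 − b·107 = 197.80.
At (259, 151): z = −0.8 − 150.3 + 197.80 = 46.7 m.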